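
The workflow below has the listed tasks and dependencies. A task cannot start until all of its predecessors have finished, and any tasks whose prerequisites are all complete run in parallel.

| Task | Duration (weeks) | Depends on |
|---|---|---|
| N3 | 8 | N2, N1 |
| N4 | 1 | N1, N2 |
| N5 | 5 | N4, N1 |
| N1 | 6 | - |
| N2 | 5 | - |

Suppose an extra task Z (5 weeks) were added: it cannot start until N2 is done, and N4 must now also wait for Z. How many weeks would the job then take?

16

Originally the job takes 14 weeks.
With Z inserted, N4 now waits for max(N1, N2, Z).
New critical path: N2→Z→N4→N5 = 5+5+1+5 = 16 ⇒ 16 weeks.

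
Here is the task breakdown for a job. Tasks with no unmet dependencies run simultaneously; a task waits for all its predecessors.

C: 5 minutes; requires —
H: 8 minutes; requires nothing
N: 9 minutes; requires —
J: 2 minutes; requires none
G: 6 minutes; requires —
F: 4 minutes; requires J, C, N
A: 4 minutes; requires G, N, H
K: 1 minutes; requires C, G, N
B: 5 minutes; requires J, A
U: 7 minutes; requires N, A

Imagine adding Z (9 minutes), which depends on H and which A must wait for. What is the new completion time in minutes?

Originally the plan takes 20 minutes.
With Z inserted, A now waits for max(G, N, H, Z).
New critical path: H→Z→A→U = 8+9+4+7 = 28 ⇒ 28 minutes.

28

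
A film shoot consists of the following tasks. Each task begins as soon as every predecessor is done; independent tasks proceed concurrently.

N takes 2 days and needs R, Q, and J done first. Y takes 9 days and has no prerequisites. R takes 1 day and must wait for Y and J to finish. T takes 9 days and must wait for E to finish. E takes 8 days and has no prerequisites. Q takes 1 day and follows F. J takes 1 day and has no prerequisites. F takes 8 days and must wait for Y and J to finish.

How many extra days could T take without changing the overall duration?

Critical path: Y→F→Q→N = 9+8+1+2 = 20, so the finish is 20 days.
The longest chain containing T totals 17 days.
Slack of T = 11 − 8 = 3 days.

3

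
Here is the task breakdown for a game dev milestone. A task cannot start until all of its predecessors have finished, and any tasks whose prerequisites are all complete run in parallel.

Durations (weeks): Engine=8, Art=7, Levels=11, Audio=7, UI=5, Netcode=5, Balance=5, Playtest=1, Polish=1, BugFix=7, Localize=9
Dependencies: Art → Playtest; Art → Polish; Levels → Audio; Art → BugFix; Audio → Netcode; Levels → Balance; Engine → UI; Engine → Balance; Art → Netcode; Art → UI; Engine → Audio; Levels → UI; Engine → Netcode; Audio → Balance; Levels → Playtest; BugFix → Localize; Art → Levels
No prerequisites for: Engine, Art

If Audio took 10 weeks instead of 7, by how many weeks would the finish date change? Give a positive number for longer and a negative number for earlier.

Baseline: Art→Levels→Audio→Netcode = 7+11+7+5 = 30 → 30 weeks.
Since Audio is critical, the +3 change carries straight to that chain (now 33 weeks).
That remains the longest chain; total 33 weeks.
Change in finish: 33 − 30 = +3 weeks.

3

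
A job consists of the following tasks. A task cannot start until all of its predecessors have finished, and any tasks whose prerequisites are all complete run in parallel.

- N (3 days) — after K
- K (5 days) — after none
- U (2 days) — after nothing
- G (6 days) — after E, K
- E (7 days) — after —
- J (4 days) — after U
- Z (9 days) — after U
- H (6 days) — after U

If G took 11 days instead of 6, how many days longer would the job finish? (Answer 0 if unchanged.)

5

As given, the longest chain is E→G = 7+6 = 13, so the finish is 13 days.
Since G is critical, the +5 change carries straight to that chain (now 18 days).
No other chain overtakes it, so the finish is 18 days.
Change in finish: 18 − 13 = +5 days.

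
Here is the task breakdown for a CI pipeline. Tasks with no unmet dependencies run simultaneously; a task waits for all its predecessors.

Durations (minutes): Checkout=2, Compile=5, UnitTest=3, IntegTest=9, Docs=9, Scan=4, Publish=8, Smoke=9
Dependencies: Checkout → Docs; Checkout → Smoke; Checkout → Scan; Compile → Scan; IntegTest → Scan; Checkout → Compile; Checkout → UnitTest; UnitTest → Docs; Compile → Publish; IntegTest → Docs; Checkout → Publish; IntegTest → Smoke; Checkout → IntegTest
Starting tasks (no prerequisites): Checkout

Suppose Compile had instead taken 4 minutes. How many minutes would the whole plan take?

Critical path before the change: Checkout→IntegTest→Docs = 2+9+9 = 20 giving 20 minutes.
Compile has 5 minutes of float (longest path through it is 15).
That remains the longest chain; total 20 minutes.

20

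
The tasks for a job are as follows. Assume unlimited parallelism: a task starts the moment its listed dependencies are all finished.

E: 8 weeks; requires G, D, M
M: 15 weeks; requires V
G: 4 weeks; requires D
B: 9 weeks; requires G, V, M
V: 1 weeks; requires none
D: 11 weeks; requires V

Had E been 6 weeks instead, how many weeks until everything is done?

25

Actual critical path: V→D→G→B = 1+11+4+9 = 25 ⇒ 25 weeks.
E has 1 week of float (longest path through it is 24).
The critical path is still V→D→G→B; finish is now 25 weeks.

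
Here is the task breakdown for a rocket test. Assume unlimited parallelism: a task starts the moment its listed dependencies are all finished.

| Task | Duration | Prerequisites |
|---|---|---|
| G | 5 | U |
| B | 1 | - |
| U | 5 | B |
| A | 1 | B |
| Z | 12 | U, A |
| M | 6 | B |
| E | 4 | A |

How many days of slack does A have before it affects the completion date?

Critical path: B→U→Z = 1+5+12 = 18, so the finish is 18 days.
Longest path through A: 14 days (earliest finish 2, latest finish 6).
So A can slip 6 − 2 = 4 days.

4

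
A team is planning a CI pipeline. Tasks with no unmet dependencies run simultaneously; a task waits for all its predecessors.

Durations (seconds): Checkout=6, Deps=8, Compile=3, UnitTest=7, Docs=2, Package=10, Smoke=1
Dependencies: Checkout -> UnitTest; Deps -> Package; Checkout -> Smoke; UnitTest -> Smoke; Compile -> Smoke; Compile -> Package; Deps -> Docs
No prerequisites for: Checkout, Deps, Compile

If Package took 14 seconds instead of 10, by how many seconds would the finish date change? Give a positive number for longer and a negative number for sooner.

The binding path is Deps→Package = 8+10 = 18; finish at 18 seconds.
Since Package is critical, the +4 change carries straight to that chain (now 22 seconds).
That remains the longest chain; total 22 seconds.
Change in finish: 22 − 18 = +4 seconds.

4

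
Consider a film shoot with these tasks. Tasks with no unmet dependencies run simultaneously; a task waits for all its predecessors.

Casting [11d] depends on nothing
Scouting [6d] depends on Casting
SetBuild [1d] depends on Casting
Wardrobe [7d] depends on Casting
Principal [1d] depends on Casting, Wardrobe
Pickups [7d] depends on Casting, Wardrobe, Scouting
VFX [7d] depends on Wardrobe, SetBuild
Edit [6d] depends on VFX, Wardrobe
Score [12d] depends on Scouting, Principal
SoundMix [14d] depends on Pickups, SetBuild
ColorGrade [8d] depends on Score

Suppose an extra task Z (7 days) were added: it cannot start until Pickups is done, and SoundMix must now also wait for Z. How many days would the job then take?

46

Originally the job takes 39 days.
With Z inserted, SoundMix now waits for max(Pickups, SetBuild, Z).
New critical path: Casting→Wardrobe→Pickups→Z→SoundMix = 11+7+7+7+14 = 46 ⇒ 46 days.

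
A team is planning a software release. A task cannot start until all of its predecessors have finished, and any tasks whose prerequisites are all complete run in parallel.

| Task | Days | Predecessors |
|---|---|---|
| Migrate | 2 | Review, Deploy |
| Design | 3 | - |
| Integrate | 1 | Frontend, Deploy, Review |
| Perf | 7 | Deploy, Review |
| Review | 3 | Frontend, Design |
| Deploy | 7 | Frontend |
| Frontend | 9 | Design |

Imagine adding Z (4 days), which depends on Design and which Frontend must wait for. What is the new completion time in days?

Originally the schedule takes 26 days.
With Z inserted, Frontend now waits for max(Design, Z).
New critical path: Design→Z→Frontend→Deploy→Perf = 3+4+9+7+7 = 30 ⇒ 30 days.

30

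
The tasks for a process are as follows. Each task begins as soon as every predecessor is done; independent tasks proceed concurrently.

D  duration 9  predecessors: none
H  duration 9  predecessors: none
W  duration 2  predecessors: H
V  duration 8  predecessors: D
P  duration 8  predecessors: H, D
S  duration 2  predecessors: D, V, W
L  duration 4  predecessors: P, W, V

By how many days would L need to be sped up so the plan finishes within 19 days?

2

Current finish: 21 days; target: 19.
L is on every critical path, so each day cut from L cuts the finish by one (this holds down to a finish of 19).
Need 21 − 19 = 2 days off L → L becomes 2 days, finish becomes 19.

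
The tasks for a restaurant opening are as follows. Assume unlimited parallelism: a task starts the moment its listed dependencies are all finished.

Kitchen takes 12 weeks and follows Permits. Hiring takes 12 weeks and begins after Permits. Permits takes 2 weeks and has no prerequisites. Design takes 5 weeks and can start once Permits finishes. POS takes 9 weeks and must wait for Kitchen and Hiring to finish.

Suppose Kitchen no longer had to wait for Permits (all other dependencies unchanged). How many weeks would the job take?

Before: longest chain Permits→Kitchen→POS = 2+12+9 = 23, finish 23.
Without Permits→Kitchen, Kitchen's earliest start moves from 2 to 0.
The longest chain is now Permits→Hiring→POS = 2+12+9 = 23, so the job takes 23 weeks.

23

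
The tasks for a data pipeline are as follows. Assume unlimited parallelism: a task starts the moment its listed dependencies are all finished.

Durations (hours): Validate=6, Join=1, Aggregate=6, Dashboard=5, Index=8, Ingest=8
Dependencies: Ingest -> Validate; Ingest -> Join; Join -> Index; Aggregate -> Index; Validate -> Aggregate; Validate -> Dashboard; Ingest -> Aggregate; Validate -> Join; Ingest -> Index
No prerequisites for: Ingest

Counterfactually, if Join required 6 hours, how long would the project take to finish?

28

The binding path is Ingest→Validate→Aggregate→Index = 8+6+6+8 = 28; finish at 28 hours.
Join is off the critical path — its longest chain is 23 hours, giving 5 of slack.
The binding chain switches to Ingest→Validate→Join→Index = 8+6+6+8 = 28; finish 28 hours.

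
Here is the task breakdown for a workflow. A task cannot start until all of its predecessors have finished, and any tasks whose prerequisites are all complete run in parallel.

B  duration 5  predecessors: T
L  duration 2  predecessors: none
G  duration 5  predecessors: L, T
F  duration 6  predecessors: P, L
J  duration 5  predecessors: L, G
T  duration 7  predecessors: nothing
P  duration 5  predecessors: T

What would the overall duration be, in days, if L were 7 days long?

Baseline: T→P→F = 7+5+6 = 18 → 18 days.
L is off the critical path — its longest chain is 12 days, giving 6 of slack.
That remains the longest chain; total 18 days.

18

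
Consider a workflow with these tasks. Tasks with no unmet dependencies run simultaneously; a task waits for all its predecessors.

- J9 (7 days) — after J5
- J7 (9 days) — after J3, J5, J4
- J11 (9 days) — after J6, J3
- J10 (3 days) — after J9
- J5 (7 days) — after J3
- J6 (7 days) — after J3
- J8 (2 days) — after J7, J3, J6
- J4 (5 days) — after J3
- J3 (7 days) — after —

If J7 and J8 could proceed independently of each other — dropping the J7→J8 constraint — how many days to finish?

24

With the dependency in place, J3→J5→J7→J8 = 7+7+9+2 = 25 sets the finish at 25 days.
Without J7→J8, J8's earliest start moves from 23 to 14.
After: J3→J5→J9→J10 = 7+7+7+3 = 24 → 24 days.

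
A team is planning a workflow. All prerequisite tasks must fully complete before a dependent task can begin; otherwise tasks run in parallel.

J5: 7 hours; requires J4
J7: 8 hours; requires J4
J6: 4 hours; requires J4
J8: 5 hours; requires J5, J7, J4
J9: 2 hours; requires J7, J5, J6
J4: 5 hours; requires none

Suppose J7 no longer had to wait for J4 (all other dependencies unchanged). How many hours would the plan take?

Original critical path: J4→J7→J8 = 5+8+5 = 18 ⇒ 18 hours.
Without J4→J7, J7's earliest start moves from 5 to 0.
The longest chain is now J4→J5→J8 = 5+7+5 = 17, so the plan takes 17 hours.

17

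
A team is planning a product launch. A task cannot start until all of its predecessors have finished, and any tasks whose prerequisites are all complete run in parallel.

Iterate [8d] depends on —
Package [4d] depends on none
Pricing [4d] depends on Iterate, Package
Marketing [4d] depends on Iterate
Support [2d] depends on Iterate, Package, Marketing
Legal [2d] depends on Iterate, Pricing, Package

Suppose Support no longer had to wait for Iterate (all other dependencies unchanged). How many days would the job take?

Before: longest chain Iterate→Pricing→Legal = 8+4+2 = 14, finish 14.
Dropping Iterate→Support doesn't change Support's earliest start (12); another predecessor still binds.
After: Iterate→Pricing→Legal = 8+4+2 = 14 → 14 days.

14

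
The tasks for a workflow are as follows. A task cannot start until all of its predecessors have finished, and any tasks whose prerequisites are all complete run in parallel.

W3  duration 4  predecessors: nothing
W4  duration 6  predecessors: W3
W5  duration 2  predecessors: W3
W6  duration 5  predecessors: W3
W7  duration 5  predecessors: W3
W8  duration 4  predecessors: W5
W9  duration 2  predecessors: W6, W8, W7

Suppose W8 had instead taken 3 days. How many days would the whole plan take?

11

Critical path before the change: W3→W5→W8→W9 = 4+2+4+2 = 12 giving 12 days.
W8 is on the critical path; changing it to 3 makes that path 11 days.
That remains the longest chain; total 11 days.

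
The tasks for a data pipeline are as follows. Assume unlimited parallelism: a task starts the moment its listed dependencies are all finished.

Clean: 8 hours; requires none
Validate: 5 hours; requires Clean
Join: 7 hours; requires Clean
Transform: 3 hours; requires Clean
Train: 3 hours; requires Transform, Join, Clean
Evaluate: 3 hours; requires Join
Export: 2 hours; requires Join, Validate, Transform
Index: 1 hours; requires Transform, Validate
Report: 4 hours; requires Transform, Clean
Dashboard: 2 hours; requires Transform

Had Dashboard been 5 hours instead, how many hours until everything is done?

18

The binding path is Clean→Join→Train = 8+7+3 = 18; finish at 18 hours.
The longest path through Dashboard is only 13 hours, so Dashboard has float 5.
No other chain overtakes it, so the finish is 18 hours.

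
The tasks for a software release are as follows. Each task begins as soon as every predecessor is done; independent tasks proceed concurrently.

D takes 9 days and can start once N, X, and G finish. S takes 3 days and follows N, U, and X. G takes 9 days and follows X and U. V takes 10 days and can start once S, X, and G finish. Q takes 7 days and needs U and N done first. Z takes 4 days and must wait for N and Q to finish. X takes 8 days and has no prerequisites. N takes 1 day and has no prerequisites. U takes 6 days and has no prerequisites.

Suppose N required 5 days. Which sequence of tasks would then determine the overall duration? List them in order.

Actual critical path: X→G→V = 8+9+10 = 27 ⇒ 27 days.
N is off the critical path — its longest chain is 14 days, giving 13 of slack.
The critical path is still X→G→V; finish is now 27 days.

X, G, V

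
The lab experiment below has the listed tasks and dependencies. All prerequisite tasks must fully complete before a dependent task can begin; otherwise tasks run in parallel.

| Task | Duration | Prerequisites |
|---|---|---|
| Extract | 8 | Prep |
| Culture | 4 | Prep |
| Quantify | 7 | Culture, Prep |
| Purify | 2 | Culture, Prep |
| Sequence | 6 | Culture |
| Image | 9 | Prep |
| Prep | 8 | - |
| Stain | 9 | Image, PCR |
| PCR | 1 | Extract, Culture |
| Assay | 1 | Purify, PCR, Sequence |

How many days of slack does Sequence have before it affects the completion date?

7

Prep→Extract→PCR→Stain = 8+8+1+9 = 26 sets the makespan at 26 days.
Sequence finishes as early as 18 and must finish by 25.
Float = 26 − 19 = 7.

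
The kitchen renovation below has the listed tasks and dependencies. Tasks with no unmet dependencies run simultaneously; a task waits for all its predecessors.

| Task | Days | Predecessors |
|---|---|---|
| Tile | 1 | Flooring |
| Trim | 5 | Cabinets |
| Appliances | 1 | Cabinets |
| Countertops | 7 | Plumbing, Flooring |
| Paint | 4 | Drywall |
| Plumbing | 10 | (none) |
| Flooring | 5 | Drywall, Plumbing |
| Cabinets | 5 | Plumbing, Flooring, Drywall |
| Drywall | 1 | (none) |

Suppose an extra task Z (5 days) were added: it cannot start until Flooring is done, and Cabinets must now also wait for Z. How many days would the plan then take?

Originally the plan takes 25 days.
With Z inserted, Cabinets now waits for max(Plumbing, Flooring, Drywall, Z).
New critical path: Plumbing→Flooring→Z→Cabinets→Trim = 10+5+5+5+5 = 30 ⇒ 30 days.

30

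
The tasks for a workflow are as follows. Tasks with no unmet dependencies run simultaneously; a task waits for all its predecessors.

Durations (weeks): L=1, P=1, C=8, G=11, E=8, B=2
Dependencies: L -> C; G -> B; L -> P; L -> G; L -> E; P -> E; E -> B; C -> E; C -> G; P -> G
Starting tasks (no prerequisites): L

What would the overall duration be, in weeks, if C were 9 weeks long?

The binding path is L→C→G→B = 1+8+11+2 = 22; finish at 22 weeks.
Since C is critical, the +1 change carries straight to that chain (now 23 weeks).
That remains the longest chain; total 23 weeks.

23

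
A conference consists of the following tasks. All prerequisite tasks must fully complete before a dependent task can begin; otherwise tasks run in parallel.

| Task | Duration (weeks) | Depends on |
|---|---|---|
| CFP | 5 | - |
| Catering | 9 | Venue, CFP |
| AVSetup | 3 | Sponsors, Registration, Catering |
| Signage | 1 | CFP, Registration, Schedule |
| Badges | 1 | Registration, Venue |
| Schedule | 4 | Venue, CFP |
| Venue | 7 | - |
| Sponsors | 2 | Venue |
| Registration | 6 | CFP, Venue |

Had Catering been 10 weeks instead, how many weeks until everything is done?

20

The binding path is Venue→Catering→AVSetup = 7+9+3 = 19; finish at 19 weeks.
Since Catering is critical, the +1 change carries straight to that chain (now 20 weeks).
No other chain overtakes it, so the finish is 20 weeks.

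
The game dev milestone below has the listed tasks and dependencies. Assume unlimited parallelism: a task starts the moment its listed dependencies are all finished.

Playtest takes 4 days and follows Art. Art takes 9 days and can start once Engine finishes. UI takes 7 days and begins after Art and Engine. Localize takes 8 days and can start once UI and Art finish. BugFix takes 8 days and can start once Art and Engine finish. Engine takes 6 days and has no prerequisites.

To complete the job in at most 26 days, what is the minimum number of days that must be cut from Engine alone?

Current finish: 30 days; target: 26.
Engine is on every critical path, so each day cut from Engine cuts the finish by one (this holds down to a finish of 25).
Need 30 − 26 = 4 days off Engine → Engine becomes 2 days, finish becomes 26.

4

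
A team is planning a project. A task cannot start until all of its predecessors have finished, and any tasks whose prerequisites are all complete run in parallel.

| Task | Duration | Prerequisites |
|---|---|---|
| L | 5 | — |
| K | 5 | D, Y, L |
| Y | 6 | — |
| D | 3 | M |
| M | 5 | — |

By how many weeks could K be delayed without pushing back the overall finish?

Critical path: M→D→K = 5+3+5 = 13, so the finish is 13 weeks.
The longest chain containing K totals 13 weeks.
So K can slip 13 − 13 = 0 weeks.

0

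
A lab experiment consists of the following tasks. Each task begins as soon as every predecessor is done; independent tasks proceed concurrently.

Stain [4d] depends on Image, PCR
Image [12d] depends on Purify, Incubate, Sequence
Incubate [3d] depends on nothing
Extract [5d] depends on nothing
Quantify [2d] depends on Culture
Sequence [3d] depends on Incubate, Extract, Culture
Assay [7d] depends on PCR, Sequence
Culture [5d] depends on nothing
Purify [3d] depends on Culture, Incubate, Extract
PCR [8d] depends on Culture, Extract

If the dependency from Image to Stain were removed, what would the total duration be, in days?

20

Before: longest chain Culture→Sequence→Image→Stain = 5+3+12+4 = 24, finish 24.
Without Image→Stain, Stain's earliest start moves from 20 to 13.
The longest chain is now Culture→PCR→Assay = 5+8+7 = 20, so the lab experiment takes 20 days.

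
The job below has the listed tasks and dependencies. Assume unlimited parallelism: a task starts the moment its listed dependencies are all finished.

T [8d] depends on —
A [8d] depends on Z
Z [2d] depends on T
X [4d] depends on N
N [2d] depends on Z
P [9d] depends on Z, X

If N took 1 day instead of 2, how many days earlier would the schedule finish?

Baseline: T→Z→N→X→P = 8+2+2+4+9 = 25 → 25 days.
N lies on that path, so at 1 day the path becomes 24 days.
No other chain overtakes it, so the finish is 24 days.
Change in finish: 24 − 25 = -1 days.

1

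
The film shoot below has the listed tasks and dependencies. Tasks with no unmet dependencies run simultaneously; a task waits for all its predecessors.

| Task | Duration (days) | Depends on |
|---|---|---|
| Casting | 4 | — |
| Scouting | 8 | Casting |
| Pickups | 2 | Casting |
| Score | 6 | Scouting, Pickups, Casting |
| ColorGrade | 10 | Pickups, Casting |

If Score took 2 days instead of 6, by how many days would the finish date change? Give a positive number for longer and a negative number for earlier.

-2

Critical path before the change: Casting→Scouting→Score = 4+8+6 = 18 giving 18 days.
Score is on the critical path; changing it to 2 makes that path 14 days.
The binding chain switches to Casting→Pickups→ColorGrade = 4+2+10 = 16; finish 16 days.
Change in finish: 16 − 18 = -2 days.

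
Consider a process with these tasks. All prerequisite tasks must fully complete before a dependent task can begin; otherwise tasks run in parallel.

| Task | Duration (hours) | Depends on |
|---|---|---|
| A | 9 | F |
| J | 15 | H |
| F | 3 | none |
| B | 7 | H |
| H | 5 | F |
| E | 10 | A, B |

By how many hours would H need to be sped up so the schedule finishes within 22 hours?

3

Current finish: 25 hours; target: 22.
H is on every critical path, so each hour cut from H cuts the finish by one (this holds down to a finish of 22).
Need 25 − 22 = 3 hours off H → H becomes 2 hours, finish becomes 22.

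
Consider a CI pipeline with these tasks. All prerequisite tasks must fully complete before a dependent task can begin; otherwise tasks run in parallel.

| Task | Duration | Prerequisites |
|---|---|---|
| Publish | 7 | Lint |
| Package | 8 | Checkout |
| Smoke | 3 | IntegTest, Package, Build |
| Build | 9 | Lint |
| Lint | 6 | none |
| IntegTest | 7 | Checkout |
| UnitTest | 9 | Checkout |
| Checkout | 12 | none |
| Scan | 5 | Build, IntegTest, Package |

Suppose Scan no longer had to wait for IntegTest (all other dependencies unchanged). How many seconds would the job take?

Original critical path: Checkout→Package→Scan = 12+8+5 = 25 ⇒ 25 seconds.
Dropping IntegTest→Scan doesn't change Scan's earliest start (20); another predecessor still binds.
New critical path: Checkout→Package→Scan = 12+8+5 = 25 ⇒ 25 seconds.

25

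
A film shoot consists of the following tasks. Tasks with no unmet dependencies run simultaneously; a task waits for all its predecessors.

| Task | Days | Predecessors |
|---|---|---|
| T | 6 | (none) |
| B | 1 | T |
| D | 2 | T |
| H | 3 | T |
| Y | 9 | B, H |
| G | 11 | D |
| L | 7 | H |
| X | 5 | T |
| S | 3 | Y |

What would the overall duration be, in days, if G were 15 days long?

23

As given, the longest chain is T→H→Y→S = 6+3+9+3 = 21, so the finish is 21 days.
The longest path through G is only 19 days, so G has float 2.
New critical path: T→D→G = 6+2+15 = 23 ⇒ 23 days.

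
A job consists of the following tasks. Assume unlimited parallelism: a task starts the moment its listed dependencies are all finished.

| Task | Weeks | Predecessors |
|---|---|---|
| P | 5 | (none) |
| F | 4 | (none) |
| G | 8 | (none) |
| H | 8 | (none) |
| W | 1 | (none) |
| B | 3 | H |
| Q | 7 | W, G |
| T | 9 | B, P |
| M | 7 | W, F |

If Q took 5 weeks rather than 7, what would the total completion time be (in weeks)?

Critical path before the change: H→B→T = 8+3+9 = 20 giving 20 weeks.
Q is off the critical path — its longest chain is 15 weeks, giving 5 of slack.
The critical path is still H→B→T; finish is now 20 weeks.

20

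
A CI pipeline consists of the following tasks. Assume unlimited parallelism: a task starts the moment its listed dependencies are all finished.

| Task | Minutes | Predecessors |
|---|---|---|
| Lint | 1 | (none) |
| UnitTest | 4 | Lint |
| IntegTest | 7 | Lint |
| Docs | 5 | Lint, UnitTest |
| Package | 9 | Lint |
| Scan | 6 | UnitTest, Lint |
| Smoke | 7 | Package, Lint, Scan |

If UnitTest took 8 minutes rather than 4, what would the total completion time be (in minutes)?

Baseline: Lint→UnitTest→Scan→Smoke = 1+4+6+7 = 18 → 18 minutes.
UnitTest is on the critical path; changing it to 8 makes that path 22 minutes.
That remains the longest chain; total 22 minutes.

22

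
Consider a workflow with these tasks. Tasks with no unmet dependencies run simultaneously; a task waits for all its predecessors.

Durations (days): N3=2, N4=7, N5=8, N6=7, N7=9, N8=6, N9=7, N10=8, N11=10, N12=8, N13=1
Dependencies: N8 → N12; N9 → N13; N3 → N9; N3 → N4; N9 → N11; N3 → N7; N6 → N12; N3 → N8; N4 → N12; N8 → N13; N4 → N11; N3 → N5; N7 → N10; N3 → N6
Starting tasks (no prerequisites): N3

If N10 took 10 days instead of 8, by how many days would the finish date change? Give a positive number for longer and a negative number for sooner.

As given, the longest chain is N3→N7→N10 = 2+9+8 = 19, so the finish is 19 days.
N10 is on the critical path; changing it to 10 makes that path 21 days.
No other chain overtakes it, so the finish is 21 days.
Change in finish: 21 − 19 = +2 days.

2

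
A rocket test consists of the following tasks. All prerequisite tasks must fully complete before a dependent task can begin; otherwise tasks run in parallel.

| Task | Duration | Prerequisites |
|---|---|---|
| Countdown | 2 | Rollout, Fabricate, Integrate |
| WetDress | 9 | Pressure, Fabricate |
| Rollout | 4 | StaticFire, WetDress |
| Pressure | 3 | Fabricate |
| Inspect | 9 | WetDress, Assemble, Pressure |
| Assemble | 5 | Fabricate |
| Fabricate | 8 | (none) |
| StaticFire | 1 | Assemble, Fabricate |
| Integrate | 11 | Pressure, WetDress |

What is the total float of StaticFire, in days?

Critical path: Fabricate→Pressure→WetDress→Integrate→Countdown = 8+3+9+11+2 = 33, so the finish is 33 days.
Longest path through StaticFire: 20 days (earliest finish 14, latest finish 27).
So StaticFire can slip 27 − 14 = 13 days.

13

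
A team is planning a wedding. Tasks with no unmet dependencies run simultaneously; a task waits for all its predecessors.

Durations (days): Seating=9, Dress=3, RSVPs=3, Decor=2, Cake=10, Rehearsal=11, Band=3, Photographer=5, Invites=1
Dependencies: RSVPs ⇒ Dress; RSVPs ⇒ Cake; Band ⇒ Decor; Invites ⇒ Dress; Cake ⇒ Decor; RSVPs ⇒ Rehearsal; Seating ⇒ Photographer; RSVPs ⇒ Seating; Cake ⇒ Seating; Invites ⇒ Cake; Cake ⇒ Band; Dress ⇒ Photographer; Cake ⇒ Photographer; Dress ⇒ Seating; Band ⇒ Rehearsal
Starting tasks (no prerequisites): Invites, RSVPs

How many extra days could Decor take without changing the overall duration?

9

RSVPs→Cake→Band→Rehearsal = 3+10+3+11 = 27 sets the makespan at 27 days.
Decor finishes as early as 18 and must finish by 27.
So Decor can slip 27 − 18 = 9 days.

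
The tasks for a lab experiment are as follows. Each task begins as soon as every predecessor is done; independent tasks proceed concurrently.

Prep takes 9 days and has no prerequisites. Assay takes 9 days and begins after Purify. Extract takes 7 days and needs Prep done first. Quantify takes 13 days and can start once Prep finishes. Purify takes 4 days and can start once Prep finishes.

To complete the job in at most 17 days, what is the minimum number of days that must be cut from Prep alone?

Current finish: 22 days; target: 17.
Prep is on every critical path, so each day cut from Prep cuts the finish by one (this holds down to a finish of 14).
Need 22 − 17 = 5 days off Prep → Prep becomes 4 days, finish becomes 17.

5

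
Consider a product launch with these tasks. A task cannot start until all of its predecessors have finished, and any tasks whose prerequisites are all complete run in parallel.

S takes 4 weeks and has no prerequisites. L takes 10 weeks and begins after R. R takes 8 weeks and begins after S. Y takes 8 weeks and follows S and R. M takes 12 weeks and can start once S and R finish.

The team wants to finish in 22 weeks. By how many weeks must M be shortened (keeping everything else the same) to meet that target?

2

Current finish: 24 weeks; target: 22.
M is on every critical path, so each week cut from M cuts the finish by one (this holds down to a finish of 22).
Need 24 − 22 = 2 weeks off M → M becomes 10 weeks, finish becomes 22.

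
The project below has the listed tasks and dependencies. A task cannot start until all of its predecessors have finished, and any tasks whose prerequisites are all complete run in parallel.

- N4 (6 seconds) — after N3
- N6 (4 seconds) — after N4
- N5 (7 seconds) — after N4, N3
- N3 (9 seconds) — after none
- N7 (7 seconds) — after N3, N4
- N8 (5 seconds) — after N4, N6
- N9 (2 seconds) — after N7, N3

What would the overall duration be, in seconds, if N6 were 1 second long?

24

Baseline: N3→N4→N6→N8 = 9+6+4+5 = 24 → 24 seconds.
N6 lies on that path, so at 1 second the path becomes 21 seconds.
Now N3→N4→N7→N9 = 9+6+7+2 = 24 is longest, so the finish becomes 24 seconds.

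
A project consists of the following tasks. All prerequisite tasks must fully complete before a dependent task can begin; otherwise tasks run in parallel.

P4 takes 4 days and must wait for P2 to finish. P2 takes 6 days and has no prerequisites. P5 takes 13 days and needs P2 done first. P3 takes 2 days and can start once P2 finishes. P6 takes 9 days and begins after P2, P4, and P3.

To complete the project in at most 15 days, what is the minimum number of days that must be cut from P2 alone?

Current finish: 19 days; target: 15.
P2 is on every critical path, so each day cut from P2 cuts the finish by one (this holds down to a finish of 14).
Need 19 − 15 = 4 days off P2 → P2 becomes 2 days, finish becomes 15.

4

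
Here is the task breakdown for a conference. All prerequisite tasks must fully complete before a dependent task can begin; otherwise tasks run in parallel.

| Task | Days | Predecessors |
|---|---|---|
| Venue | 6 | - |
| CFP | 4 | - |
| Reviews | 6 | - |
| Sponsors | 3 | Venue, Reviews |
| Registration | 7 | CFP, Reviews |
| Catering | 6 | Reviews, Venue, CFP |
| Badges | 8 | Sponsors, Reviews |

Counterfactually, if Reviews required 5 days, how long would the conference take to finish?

17

Actual critical path: Reviews→Sponsors→Badges = 6+3+8 = 17 ⇒ 17 days.
Reviews is on the critical path; changing it to 5 makes that path 16 days.
The binding chain switches to Venue→Sponsors→Badges = 6+3+8 = 17; finish 17 days.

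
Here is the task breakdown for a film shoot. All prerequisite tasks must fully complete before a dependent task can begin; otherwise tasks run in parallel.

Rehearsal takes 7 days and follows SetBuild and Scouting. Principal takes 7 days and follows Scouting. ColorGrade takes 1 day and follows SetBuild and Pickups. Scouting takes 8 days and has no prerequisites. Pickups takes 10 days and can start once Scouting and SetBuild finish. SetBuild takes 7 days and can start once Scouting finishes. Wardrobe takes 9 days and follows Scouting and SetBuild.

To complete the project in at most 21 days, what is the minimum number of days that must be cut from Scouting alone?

Current finish: 26 days; target: 21.
Scouting is on every critical path, so each day cut from Scouting cuts the finish by one (this holds down to a finish of 19).
Need 26 − 21 = 5 days off Scouting → Scouting becomes 3 days, finish becomes 21.

5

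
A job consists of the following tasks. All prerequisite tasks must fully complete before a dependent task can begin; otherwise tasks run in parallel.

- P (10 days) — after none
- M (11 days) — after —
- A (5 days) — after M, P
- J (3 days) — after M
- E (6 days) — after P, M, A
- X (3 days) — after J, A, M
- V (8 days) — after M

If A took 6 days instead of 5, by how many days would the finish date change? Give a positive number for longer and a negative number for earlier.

1

The binding path is M→A→E = 11+5+6 = 22; finish at 22 days.
A is on the critical path; changing it to 6 makes that path 23 days.
That remains the longest chain; total 23 days.
Change in finish: 23 − 22 = +1 days.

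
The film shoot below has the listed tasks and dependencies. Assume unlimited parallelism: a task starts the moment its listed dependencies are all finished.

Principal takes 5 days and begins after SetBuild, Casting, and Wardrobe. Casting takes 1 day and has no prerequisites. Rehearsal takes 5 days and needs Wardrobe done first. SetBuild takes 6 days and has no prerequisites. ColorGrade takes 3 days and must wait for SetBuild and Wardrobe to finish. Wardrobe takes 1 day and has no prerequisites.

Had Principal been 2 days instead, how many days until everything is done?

Baseline: SetBuild→Principal = 6+5 = 11 → 11 days.
Principal is on the critical path; changing it to 2 makes that path 8 days.
The binding chain switches to SetBuild→ColorGrade = 6+3 = 9; finish 9 days.

9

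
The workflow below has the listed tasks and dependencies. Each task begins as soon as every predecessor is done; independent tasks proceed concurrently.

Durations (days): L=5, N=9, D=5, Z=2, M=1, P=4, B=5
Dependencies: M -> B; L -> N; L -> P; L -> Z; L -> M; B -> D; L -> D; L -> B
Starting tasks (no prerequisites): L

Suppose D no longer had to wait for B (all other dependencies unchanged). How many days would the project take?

With the dependency in place, L→M→B→D = 5+1+5+5 = 16 sets the finish at 16 days.
Without B→D, D's earliest start moves from 11 to 5.
The longest chain is now L→N = 5+9 = 14, so the project takes 14 days.

14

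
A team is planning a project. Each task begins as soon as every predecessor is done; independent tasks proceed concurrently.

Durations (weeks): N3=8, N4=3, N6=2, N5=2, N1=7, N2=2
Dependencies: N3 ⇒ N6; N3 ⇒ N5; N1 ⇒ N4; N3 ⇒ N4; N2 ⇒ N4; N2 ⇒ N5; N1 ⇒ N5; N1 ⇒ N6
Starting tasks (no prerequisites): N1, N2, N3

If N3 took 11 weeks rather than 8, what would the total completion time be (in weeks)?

14

The binding path is N3→N4 = 8+3 = 11; finish at 11 weeks.
N3 lies on that path, so at 11 weeks the path becomes 14 weeks.
No other chain overtakes it, so the finish is 14 weeks.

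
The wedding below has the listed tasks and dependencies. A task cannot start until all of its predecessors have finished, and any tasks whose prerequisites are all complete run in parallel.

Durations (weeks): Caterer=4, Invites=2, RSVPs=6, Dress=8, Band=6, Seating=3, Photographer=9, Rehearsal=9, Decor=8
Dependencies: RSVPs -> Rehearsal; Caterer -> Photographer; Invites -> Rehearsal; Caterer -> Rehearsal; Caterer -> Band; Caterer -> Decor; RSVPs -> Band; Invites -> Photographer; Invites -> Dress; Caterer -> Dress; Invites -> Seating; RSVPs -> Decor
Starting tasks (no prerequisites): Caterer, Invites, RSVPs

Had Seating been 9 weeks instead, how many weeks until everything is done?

15

Critical path before the change: RSVPs→Rehearsal = 6+9 = 15 giving 15 weeks.
Seating is off the critical path — its longest chain is 5 weeks, giving 10 of slack.
The critical path is still RSVPs→Rehearsal; finish is now 15 weeks.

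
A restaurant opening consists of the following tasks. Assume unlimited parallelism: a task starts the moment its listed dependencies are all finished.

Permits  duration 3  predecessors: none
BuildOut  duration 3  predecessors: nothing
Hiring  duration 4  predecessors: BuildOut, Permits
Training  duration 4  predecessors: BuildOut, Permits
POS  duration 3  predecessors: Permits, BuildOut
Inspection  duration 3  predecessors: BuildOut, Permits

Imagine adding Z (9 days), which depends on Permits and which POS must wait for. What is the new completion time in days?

15

Originally the schedule takes 7 days.
With Z inserted, POS now waits for max(Permits, BuildOut, Z).
New critical path: Permits→Z→POS = 3+9+3 = 15 ⇒ 15 days.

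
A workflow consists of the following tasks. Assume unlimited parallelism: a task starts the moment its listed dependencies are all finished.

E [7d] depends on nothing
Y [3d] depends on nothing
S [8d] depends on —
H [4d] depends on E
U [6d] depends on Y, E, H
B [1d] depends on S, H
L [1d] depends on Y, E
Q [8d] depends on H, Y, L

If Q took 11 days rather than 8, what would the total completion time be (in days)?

Actual critical path: E→H→Q = 7+4+8 = 19 ⇒ 19 days.
Q is on the critical path; changing it to 11 makes that path 22 days.
The critical path is still E→H→Q; finish is now 22 days.

22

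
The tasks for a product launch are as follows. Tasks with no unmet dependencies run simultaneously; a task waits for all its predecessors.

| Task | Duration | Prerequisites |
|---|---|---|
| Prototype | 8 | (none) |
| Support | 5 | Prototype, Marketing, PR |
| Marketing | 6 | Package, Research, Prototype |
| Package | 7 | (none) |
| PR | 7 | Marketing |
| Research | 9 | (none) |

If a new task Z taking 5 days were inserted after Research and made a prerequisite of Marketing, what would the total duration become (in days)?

32

Originally the project takes 27 days.
With Z inserted, Marketing now waits for max(Package, Research, Prototype, Z).
New critical path: Research→Z→Marketing→PR→Support = 9+5+6+7+5 = 32 ⇒ 32 days.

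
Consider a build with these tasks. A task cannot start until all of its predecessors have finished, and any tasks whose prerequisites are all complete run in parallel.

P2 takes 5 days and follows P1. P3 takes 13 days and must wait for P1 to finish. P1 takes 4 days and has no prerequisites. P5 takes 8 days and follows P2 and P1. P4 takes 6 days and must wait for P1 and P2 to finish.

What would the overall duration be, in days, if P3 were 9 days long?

Actual critical path: P1→P3 = 4+13 = 17 ⇒ 17 days.
Since P3 is critical, the -4 change carries straight to that chain (now 13 days).
Now P1→P2→P5 = 4+5+8 = 17 is longest, so the finish becomes 17 days.

17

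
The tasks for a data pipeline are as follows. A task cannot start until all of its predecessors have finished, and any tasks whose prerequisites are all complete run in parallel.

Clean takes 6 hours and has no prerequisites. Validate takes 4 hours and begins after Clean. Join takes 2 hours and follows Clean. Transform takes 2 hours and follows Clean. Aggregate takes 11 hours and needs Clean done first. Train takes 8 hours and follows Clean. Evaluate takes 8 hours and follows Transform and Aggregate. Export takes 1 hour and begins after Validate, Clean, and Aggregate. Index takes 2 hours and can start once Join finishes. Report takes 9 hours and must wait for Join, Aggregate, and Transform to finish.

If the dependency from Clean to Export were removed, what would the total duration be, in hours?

26

With the dependency in place, Clean→Aggregate→Report = 6+11+9 = 26 sets the finish at 26 hours.
Dropping Clean→Export doesn't change Export's earliest start (17); another predecessor still binds.
After: Clean→Aggregate→Report = 6+11+9 = 26 → 26 hours.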